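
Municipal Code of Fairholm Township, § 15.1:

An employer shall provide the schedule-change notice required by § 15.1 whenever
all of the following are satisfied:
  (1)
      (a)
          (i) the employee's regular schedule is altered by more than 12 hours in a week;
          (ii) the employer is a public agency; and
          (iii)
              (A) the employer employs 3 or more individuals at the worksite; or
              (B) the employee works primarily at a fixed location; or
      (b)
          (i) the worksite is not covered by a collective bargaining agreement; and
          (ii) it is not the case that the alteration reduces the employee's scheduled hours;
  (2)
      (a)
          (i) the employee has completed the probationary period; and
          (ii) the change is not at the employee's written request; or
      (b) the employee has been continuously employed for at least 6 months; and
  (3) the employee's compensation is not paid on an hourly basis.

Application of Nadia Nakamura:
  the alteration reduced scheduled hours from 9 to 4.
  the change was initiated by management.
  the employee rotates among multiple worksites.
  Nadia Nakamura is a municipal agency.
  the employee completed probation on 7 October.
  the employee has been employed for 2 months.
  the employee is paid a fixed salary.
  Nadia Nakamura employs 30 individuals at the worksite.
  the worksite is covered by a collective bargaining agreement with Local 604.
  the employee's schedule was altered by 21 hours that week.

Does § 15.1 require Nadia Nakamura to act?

(i) schedule shift > 12h — holds.
(ii) public agency — satisfied.
(A) ≥ 3 at site — holds.
(B) fixed location — not satisfied.
So (iii) is satisfied (T OR F).
(a): T AND T AND T → true.
(i) no CBA — not met.
(ii) not (hours reduced) — not satisfied.
(b): F AND F → false.
So (1) is satisfied (T OR F).
(i) past probation — holds.
(ii) not employee-requested — holds.
(a) = T AND T = true.
(b) tenure ≥ 6 mo. — not satisfied.
(2): T OR F → true.
(3) not (hourly-paid) — holds.
So Overall is satisfied (T AND T AND T).

Yes — required.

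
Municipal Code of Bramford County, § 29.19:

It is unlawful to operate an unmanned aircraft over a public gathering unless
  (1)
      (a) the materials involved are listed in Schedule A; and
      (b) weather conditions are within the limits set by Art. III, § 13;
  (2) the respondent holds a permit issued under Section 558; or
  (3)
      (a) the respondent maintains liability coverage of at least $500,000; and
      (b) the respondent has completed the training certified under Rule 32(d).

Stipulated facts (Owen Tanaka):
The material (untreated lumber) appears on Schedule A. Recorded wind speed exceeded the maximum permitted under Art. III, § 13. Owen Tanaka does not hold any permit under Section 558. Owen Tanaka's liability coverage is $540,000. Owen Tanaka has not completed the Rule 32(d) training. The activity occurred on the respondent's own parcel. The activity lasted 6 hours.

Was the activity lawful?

(a) Schedule A material — holds.
(b) weather ok — not met.
So (1) is not satisfied (T AND F).
(2) holds permit — fails.
(a) coverage ≥ $500,000 — satisfied.
(b) training certified — not satisfied.
(3) = T AND F = false.
Overall: F OR F OR F → false.

No — unlawful.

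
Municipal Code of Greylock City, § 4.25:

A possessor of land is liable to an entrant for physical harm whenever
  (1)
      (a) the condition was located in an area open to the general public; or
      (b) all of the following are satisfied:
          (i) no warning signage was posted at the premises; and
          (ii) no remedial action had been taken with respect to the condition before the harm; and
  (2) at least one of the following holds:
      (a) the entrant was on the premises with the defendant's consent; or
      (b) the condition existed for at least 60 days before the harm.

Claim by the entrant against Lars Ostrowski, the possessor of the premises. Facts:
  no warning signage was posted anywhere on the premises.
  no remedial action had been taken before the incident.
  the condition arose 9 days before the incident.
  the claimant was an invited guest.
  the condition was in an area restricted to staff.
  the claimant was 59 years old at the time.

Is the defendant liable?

Yes — liable.

(a) public area — fails.
(i) no signage posted — satisfied.
(ii) no remedial action — satisfied.
(b) = T AND T = true.
(1): F OR T → true.
(a) consent to enter — met.
(b) condition ≥60 days old — not met.
(2) = T OR F = true.
Overall = T AND T = true.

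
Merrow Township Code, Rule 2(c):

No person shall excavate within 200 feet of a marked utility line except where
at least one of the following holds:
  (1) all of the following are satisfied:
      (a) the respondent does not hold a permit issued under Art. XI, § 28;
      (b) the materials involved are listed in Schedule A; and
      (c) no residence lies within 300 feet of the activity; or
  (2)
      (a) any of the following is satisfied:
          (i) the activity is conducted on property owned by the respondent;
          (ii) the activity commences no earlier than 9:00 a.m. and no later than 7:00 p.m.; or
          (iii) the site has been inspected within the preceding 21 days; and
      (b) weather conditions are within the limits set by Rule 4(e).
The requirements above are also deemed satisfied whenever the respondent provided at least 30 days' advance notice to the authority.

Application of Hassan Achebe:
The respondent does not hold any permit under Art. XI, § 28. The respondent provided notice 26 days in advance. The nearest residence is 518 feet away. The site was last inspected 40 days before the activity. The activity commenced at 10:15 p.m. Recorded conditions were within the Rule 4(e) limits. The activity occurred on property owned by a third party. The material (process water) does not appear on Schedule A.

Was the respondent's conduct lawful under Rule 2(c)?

(a) not (holds permit) — holds.
(b) Schedule A material — not met.
(c) no residence in 300 ft — holds.
(1): T AND F AND T → false.
(i) own property — fails.
(ii) start within hours — not satisfied.
(iii) site inspected — not satisfied.
(a): F OR F OR F → false.
(b) weather ok — holds.
(2): F AND T → false.
Overall: F OR F → false.
Exception (≥30 days' notice) — not satisfied.
Result: main false OR exception false → false.

No — unlawful.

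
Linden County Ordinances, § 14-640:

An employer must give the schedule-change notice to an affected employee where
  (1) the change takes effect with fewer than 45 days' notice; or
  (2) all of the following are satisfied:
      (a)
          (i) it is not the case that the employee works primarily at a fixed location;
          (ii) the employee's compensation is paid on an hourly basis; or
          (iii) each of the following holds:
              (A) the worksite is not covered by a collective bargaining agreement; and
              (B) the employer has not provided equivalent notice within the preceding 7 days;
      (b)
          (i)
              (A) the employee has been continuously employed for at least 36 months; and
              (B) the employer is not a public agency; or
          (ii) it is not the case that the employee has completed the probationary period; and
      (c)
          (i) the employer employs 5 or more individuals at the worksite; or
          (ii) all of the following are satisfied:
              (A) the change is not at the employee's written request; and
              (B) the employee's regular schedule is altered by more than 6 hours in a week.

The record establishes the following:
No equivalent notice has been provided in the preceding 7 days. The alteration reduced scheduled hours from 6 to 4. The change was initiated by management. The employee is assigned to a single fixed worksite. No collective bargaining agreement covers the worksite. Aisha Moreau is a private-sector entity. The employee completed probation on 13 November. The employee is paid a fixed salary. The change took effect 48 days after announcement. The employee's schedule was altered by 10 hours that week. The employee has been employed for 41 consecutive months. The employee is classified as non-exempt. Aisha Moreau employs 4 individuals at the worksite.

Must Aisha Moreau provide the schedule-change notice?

Yes — required.

(1) < 45 days' notice — fails.
(i) not (fixed location) — fails.
(ii) hourly-paid — not met.
(A) no CBA — satisfied.
(B) no recent notice — holds.
(iii) = T AND T = true.
(a) = F OR F OR T = true.
(A) tenure ≥ 36 mo. — holds.
(B) not (public agency) — holds.
(i): T AND T → true.
(ii) not (past probation) — not satisfied.
(b): T OR F → true.
(i) ≥ 5 at site — not satisfied.
(A) not employee-requested — satisfied.
(B) schedule shift > 6h — met.
(ii): T AND T → true.
(c) = F OR T = true.
(2) = T AND T AND T = true.
Overall = F OR T = true.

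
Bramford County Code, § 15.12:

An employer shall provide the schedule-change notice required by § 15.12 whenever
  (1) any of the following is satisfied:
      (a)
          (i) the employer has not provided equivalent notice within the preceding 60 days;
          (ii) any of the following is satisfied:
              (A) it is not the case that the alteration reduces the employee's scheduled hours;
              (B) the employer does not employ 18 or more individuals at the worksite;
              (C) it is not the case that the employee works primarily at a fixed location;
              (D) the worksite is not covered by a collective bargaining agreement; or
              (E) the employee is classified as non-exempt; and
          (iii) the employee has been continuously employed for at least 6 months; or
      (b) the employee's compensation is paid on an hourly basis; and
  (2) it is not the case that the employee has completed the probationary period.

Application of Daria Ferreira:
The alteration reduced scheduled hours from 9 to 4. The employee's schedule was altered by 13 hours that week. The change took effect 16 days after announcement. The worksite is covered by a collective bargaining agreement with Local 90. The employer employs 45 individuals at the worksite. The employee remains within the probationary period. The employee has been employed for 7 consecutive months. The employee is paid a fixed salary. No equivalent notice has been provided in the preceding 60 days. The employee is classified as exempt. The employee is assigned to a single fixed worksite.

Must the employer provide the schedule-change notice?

(i) no recent notice — holds.
(A) not (hours reduced) — not met.
(B) not (≥ 18 at site) — not satisfied.
(C) not (fixed location) — not satisfied.
(D) no CBA — fails.
(E) non-exempt — not satisfied.
So (ii) is not satisfied (F OR F OR F OR F OR F).
(iii) tenure ≥ 6 mo. — met.
(a) = T AND F AND T = false.
(b) hourly-paid — not satisfied.
So (1) is not satisfied (F OR F).
(2) not (past probation) — satisfied.
Overall: F AND T → false.

No — not required.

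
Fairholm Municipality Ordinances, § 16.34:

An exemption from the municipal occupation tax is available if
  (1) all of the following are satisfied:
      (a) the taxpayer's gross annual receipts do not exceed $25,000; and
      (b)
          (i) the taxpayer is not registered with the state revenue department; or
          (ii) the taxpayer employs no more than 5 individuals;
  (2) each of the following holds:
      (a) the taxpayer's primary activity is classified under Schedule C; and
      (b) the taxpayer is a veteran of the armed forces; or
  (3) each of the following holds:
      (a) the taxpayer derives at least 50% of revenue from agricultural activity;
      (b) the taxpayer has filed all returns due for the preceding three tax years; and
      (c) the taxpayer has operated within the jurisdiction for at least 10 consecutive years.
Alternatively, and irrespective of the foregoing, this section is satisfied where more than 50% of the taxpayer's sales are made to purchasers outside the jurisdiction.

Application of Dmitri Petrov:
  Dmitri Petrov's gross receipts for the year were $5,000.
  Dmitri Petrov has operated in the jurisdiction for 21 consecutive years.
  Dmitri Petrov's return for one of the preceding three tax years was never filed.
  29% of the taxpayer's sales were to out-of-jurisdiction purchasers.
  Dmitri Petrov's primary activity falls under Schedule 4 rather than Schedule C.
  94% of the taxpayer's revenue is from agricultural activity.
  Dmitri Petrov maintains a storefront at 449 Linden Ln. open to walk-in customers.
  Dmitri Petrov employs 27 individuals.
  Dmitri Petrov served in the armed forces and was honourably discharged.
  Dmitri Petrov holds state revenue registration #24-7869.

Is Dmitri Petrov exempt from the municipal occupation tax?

No — not exempt.

(a) receipts ≤ $25,000 — satisfied.
(i) not (state-registered) — not satisfied.
(ii) ≤ 5 employees — not satisfied.
So (b) is not satisfied (F OR F).
(1) = T AND F = false.
(a) Schedule C activity — fails.
(b) veteran — holds.
(2): F AND T → false.
(a) ≥50% agricultural — met.
(b) returns current — not met.
(c) ≥ 10 yrs in jurisdiction — holds.
(3) = T AND F AND T = false.
So Overall is not satisfied (F OR F OR F).
Exception (>50% out-of-jur. sales) — not satisfied.
Result: main false OR exception false → false.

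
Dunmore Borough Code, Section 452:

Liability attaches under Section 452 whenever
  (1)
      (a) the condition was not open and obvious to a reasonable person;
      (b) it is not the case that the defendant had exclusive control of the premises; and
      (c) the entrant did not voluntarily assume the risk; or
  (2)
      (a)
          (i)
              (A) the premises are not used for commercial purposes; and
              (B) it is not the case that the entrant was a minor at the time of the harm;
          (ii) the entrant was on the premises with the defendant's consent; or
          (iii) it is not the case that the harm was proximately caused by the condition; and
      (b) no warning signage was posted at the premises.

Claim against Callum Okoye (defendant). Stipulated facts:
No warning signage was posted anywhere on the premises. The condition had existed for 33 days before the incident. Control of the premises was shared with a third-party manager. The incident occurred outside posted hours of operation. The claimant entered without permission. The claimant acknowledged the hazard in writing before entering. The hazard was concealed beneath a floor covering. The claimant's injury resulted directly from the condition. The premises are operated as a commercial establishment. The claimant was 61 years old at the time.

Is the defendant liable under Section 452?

(a) not open/obvious — holds.
(b) not (exclusive control) — satisfied.
(c) no assumed risk — not met.
(1): T AND T AND F → false.
(A) not (commercial use) — not satisfied.
(B) not (entrant a minor) — met.
(i) = F AND T = false.
(ii) consent to enter — not satisfied.
(iii) not (proximate cause) — fails.
So (a) is not satisfied (F OR F OR F).
(b) no signage posted — holds.
(2): F AND T → false.
Overall: F OR F → false.

No — not liable.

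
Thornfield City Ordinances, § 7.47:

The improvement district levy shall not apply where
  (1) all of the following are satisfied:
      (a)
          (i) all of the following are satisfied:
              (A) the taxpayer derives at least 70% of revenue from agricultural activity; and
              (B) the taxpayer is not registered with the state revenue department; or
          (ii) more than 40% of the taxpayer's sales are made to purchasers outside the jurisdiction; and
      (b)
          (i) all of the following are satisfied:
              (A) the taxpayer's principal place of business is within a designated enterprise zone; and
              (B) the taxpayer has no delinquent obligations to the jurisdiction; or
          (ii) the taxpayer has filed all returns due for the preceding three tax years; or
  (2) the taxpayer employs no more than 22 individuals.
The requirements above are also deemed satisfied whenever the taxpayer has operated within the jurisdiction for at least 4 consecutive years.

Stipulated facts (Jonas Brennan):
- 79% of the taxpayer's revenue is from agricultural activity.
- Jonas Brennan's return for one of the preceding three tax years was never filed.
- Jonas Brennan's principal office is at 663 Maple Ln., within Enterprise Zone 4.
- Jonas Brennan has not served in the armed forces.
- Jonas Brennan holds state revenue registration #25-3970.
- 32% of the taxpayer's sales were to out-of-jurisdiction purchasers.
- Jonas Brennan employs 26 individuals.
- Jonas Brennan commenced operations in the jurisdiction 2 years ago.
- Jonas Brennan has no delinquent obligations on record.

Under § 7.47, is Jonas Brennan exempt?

No — not exempt.

(A) ≥70% agricultural — met.
(B) not (state-registered) — not met.
So (i) is not satisfied (T AND F).
(ii) >40% out-of-jur. sales — not satisfied.
So (a) is not satisfied (F OR F).
(A) in enterprise zone — met.
(B) no delinquency — holds.
(i): T AND T → true.
(ii) returns current — not satisfied.
So (b) is satisfied (T OR F).
So (1) is not satisfied (F AND T).
(2) ≤ 22 employees — fails.
So Overall is not satisfied (F OR F).
Exception (≥ 4 yrs in jurisdiction) — not satisfied.
Result: main false OR exception false → false.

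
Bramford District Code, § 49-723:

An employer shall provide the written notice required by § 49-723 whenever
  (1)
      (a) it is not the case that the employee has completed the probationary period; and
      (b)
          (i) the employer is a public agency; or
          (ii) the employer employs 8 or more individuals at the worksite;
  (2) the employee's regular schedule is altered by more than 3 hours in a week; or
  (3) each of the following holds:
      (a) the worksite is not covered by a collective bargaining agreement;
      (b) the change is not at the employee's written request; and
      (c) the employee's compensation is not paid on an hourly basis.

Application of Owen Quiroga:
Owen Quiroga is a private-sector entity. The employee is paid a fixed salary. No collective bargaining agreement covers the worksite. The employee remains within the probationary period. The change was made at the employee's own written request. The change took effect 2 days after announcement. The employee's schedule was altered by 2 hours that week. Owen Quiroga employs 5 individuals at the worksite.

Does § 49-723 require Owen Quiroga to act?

No — not required.

(a) not (past probation) — satisfied.
(i) public agency — not met.
(ii) ≥ 8 at site — fails.
So (b) is not satisfied (F OR F).
So (1) is not satisfied (T AND F).
(2) schedule shift > 3h — not met.
(a) no CBA — met.
(b) not employee-requested — fails.
(c) not (hourly-paid) — met.
So (3) is not satisfied (T AND F AND T).
So Overall is not satisfied (F OR F OR F).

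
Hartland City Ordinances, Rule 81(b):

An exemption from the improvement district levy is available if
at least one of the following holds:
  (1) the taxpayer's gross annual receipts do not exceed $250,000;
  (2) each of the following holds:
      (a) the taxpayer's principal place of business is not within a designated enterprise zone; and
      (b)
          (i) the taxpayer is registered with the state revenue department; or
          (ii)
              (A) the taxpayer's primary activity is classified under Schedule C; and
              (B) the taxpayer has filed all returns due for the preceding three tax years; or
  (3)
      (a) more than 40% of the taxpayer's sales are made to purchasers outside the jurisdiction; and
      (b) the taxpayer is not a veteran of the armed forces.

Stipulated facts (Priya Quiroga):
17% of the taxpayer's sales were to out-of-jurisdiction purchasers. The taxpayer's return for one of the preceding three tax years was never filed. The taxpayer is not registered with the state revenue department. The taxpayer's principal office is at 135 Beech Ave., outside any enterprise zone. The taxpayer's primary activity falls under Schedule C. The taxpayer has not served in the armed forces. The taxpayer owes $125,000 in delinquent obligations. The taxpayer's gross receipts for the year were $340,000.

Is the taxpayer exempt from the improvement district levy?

(1) receipts ≤ $250,000 — fails.
(a) not (in enterprise zone) — holds.
(i) state-registered — not met.
(A) Schedule C activity — met.
(B) returns current — not satisfied.
So (ii) is not satisfied (T AND F).
(b): F OR F → false.
So (2) is not satisfied (T AND F).
(a) >40% out-of-jur. sales — not satisfied.
(b) not (veteran) — met.
(3) = F AND T = false.
Overall: F OR F OR F → false.

No — not exempt.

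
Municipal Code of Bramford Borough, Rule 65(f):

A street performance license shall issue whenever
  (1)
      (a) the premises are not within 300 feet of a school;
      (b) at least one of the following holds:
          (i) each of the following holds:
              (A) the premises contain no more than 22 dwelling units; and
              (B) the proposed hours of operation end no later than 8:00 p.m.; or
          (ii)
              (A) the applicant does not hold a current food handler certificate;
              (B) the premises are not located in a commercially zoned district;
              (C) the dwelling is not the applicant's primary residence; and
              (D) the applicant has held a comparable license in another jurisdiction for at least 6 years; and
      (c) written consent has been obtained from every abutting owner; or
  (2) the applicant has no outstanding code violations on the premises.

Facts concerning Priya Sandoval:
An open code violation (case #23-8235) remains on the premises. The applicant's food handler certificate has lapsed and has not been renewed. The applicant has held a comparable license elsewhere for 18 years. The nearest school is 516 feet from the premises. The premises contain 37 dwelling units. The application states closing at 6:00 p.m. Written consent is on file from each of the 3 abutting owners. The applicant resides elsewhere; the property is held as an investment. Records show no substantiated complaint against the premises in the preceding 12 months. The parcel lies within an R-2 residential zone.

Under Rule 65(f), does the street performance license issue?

(a) ≥300 ft from school — met.
(A) ≤ 22 units — fails.
(B) closes by 8 p.m. — holds.
(i) = F AND T = false.
(A) not (food handler cert.) — satisfied.
(B) not (commercially zoned) — met.
(C) not (primary residence) — satisfied.
(D) prior license ≥ 6 yr — satisfied.
(ii): T AND T AND T AND T → true.
(b) = F OR T = true.
(c) all abutters consent — met.
(1) = T AND T AND T = true.
(2) no code violations — fails.
So Overall is satisfied (T OR F).

Yes — granted.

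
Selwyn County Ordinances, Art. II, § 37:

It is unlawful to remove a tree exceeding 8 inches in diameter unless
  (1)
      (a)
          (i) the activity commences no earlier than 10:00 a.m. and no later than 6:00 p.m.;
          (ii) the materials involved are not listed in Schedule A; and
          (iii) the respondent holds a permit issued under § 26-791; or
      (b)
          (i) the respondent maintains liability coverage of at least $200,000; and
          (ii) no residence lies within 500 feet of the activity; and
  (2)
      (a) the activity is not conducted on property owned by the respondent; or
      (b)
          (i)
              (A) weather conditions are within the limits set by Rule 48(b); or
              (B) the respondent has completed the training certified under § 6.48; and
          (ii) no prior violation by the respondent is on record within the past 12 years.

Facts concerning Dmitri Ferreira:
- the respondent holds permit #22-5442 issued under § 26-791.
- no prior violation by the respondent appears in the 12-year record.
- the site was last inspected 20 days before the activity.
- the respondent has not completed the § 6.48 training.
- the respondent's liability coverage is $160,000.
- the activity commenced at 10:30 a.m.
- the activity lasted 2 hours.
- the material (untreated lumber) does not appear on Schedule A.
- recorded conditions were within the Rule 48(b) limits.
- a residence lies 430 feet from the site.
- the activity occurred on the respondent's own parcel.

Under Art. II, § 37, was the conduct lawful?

Yes — lawful.

(i) start within hours — met.
(ii) not (Schedule A material) — holds.
(iii) holds permit — met.
(a): T AND T AND T → true.
(i) coverage ≥ $200,000 — fails.
(ii) no residence in 500 ft — not satisfied.
So (b) is not satisfied (F AND F).
(1) = T OR F = true.
(a) not (own property) — not satisfied.
(A) weather ok — met.
(B) training certified — not satisfied.
(i) = T OR F = true.
(ii) no prior violation — holds.
So (b) is satisfied (T AND T).
(2) = F OR T = true.
Overall = T AND T = true.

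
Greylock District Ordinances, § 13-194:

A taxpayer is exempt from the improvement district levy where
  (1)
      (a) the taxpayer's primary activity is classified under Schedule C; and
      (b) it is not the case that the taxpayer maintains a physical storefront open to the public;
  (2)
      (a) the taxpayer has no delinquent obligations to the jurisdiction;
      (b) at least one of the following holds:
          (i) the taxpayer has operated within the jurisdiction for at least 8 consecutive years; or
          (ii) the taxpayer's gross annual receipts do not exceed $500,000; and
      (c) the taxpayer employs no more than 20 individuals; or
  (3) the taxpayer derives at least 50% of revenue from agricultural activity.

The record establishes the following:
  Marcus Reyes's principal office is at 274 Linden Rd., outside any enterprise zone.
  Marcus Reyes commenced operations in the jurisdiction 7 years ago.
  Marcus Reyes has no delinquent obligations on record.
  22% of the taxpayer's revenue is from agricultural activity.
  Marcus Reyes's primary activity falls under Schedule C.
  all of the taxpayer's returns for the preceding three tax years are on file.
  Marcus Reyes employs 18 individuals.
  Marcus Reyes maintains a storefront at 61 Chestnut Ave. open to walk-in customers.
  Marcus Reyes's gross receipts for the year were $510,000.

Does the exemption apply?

(a) Schedule C activity — met.
(b) not (has storefront) — fails.
(1): T AND F → false.
(a) no delinquency — met.
(i) ≥ 8 yrs in jurisdiction — fails.
(ii) receipts ≤ $500,000 — not met.
(b) = F OR F = false.
(c) ≤ 20 employees — met.
So (2) is not satisfied (T AND F AND T).
(3) ≥50% agricultural — fails.
So Overall is not satisfied (F OR F OR F).

No — not exempt.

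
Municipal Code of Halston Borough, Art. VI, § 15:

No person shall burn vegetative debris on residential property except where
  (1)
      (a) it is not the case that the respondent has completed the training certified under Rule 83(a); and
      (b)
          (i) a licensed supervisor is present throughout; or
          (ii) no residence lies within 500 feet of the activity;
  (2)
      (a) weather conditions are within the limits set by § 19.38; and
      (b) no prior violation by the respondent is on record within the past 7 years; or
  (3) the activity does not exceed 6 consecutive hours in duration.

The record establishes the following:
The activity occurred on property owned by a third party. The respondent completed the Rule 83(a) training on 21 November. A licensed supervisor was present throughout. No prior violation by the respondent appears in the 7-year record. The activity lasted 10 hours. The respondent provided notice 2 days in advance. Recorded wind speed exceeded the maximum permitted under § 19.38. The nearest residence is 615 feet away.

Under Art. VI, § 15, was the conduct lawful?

No — unlawful.

(a) not (training certified) — fails.
(i) supervisor present — holds.
(ii) no residence in 500 ft — satisfied.
So (b) is satisfied (T OR T).
(1) = F AND T = false.
(a) weather ok — fails.
(b) no prior violation — satisfied.
(2) = F AND T = false.
(3) ≤ 6 hrs duration — fails.
So Overall is not satisfied (F OR F OR F).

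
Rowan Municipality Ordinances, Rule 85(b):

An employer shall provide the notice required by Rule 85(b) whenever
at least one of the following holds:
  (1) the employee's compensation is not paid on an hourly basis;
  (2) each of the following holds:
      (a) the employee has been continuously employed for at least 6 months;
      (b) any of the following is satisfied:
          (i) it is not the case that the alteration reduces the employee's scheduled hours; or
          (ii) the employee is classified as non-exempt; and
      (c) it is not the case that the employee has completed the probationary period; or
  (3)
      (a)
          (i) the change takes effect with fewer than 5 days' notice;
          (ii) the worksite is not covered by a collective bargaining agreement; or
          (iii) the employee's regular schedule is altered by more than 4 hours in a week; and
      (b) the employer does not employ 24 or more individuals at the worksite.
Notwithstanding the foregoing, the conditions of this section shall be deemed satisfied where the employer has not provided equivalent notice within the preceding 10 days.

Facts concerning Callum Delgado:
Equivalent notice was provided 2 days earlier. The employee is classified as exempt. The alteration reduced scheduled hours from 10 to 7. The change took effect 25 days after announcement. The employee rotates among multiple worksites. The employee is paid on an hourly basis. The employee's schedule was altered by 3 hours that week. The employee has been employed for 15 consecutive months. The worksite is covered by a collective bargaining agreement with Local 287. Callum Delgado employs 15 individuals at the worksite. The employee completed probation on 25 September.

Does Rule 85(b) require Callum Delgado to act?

(1) not (hourly-paid) — not met.
(a) tenure ≥ 6 mo. — met.
(i) not (hours reduced) — not satisfied.
(ii) non-exempt — fails.
So (b) is not satisfied (F OR F).
(c) not (past probation) — fails.
(2): T AND F AND F → false.
(i) < 5 days' notice — fails.
(ii) no CBA — not satisfied.
(iii) schedule shift > 4h — fails.
(a): F OR F OR F → false.
(b) not (≥ 24 at site) — satisfied.
(3) = F AND T = false.
So Overall is not satisfied (F OR F OR F).
Exception (no recent notice) — not satisfied.
Result: main false OR exception false → false.

No — not required.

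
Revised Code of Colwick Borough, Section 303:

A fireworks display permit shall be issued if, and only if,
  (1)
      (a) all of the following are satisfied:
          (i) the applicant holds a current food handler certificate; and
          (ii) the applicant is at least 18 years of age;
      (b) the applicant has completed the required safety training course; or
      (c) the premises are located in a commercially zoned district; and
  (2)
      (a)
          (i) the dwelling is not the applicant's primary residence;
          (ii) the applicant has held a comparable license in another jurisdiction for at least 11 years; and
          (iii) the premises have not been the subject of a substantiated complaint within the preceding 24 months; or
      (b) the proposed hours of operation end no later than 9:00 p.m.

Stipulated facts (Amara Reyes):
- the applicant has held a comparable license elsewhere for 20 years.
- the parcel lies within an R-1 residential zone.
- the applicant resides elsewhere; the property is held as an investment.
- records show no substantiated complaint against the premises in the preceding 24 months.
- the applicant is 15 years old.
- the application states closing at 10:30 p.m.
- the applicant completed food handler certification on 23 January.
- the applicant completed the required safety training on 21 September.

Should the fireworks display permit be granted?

(i) food handler cert. — satisfied.
(ii) age ≥ 18 — not satisfied.
(a) = T AND F = false.
(b) safety training — satisfied.
(c) commercially zoned — fails.
(1): F OR T OR F → true.
(i) not (primary residence) — met.
(ii) prior license ≥ 11 yr — satisfied.
(iii) no complaint in 24 mo. — holds.
So (a) is satisfied (T AND T AND T).
(b) closes by 9 p.m. — not met.
(2) = T OR F = true.
Overall: T AND T → true.

Yes — granted.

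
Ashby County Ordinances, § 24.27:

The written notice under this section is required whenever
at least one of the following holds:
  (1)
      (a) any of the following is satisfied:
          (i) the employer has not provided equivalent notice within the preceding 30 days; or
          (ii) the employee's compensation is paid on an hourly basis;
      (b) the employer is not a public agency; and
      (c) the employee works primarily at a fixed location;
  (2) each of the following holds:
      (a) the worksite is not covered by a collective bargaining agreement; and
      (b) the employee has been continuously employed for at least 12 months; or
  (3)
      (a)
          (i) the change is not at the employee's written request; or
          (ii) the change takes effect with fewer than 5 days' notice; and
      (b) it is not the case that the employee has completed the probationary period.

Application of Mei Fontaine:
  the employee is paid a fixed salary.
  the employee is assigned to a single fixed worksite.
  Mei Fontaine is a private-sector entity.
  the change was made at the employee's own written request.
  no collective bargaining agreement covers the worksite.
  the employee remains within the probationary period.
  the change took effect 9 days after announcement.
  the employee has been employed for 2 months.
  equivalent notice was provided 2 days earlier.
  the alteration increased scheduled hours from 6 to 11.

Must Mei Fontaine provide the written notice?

No — not required.

(i) no recent notice — not met.
(ii) hourly-paid — not satisfied.
(a): F OR F → false.
(b) not (public agency) — met.
(c) fixed location — satisfied.
(1) = F AND T AND T = false.
(a) no CBA — met.
(b) tenure ≥ 12 mo. — not satisfied.
(2): T AND F → false.
(i) not employee-requested — not met.
(ii) < 5 days' notice — not satisfied.
(a): F OR F → false.
(b) not (past probation) — holds.
(3) = F AND T = false.
So Overall is not satisfied (F OR F OR F).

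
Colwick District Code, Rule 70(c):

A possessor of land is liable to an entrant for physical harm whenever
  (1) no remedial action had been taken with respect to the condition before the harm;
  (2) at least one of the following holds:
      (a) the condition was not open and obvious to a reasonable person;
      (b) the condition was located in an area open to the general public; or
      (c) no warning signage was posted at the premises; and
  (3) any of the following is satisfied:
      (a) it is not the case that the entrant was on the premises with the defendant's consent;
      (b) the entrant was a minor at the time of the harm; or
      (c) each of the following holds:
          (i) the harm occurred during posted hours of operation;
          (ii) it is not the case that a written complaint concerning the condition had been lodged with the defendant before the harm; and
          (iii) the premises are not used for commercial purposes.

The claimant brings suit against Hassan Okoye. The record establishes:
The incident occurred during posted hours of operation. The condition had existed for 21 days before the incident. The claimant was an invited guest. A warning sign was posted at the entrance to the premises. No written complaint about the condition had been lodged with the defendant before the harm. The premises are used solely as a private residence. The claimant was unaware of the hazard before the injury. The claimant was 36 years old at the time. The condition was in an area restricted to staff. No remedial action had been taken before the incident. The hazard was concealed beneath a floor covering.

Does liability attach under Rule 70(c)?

Yes — liable.

(1) no remedial action — holds.
(a) not open/obvious — satisfied.
(b) public area — not satisfied.
(c) no signage posted — fails.
So (2) is satisfied (T OR F OR F).
(a) not (consent to enter) — not met.
(b) entrant a minor — fails.
(i) during posted hours — holds.
(ii) not (complaint lodged) — holds.
(iii) not (commercial use) — met.
So (c) is satisfied (T AND T AND T).
(3): F OR F OR T → true.
Overall: T AND T AND T → true.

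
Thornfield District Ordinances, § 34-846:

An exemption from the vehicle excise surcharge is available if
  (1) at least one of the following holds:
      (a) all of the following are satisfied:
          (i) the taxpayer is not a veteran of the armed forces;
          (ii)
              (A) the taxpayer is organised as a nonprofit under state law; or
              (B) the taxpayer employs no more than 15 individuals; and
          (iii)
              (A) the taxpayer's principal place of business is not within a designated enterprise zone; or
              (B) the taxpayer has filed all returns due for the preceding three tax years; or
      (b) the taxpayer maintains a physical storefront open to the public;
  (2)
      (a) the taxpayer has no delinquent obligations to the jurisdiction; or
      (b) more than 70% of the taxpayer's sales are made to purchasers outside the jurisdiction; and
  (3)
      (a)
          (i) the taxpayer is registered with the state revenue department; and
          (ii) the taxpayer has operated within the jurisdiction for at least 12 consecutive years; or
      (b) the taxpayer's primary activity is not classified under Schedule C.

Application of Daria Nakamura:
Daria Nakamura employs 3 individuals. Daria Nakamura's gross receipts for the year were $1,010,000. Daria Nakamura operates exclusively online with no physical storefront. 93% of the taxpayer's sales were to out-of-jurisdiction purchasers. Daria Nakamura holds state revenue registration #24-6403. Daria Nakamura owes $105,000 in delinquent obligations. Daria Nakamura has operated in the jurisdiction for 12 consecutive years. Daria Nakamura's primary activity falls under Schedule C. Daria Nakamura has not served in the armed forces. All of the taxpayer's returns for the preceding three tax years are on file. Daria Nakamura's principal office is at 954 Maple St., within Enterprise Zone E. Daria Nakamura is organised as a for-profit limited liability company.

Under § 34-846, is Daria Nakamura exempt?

Yes — exempt.

(i) not (veteran) — satisfied.
(A) nonprofit — not met.
(B) ≤ 15 employees — satisfied.
(ii): F OR T → true.
(A) not (in enterprise zone) — not satisfied.
(B) returns current — met.
(iii): F OR T → true.
(a): T AND T AND T → true.
(b) has storefront — not met.
(1) = T OR F = true.
(a) no delinquency — not satisfied.
(b) >70% out-of-jur. sales — satisfied.
(2): F OR T → true.
(i) state-registered — satisfied.
(ii) ≥ 12 yrs in jurisdiction — met.
So (a) is satisfied (T AND T).
(b) not (Schedule C activity) — not satisfied.
(3) = T OR F = true.
Overall: T AND T AND T → true.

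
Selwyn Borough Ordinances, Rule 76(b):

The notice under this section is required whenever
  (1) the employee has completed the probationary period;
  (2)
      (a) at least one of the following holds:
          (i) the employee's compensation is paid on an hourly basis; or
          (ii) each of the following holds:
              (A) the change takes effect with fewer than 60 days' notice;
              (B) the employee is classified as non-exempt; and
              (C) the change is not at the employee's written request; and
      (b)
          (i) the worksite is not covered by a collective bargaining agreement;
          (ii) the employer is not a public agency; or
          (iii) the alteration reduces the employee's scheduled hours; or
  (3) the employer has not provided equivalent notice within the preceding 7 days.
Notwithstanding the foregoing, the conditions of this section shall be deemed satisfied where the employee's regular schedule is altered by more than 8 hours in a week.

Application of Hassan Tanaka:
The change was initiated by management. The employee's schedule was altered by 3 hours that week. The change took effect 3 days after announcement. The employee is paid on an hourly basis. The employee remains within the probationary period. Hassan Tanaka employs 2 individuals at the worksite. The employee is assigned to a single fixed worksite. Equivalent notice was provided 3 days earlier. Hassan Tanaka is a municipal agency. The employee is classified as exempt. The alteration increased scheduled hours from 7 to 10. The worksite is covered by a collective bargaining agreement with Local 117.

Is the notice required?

(1) past probation — not satisfied.
(i) hourly-paid — met.
(A) < 60 days' notice — met.
(B) non-exempt — fails.
(C) not employee-requested — satisfied.
(ii) = T AND F AND T = false.
(a) = T OR F = true.
(i) no CBA — not met.
(ii) not (public agency) — not satisfied.
(iii) hours reduced — fails.
(b): F OR F OR F → false.
(2): T AND F → false.
(3) no recent notice — not satisfied.
So Overall is not satisfied (F OR F OR F).
Exception (schedule shift > 8h) — not satisfied.
Result: main false OR exception false → false.

No — not required.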